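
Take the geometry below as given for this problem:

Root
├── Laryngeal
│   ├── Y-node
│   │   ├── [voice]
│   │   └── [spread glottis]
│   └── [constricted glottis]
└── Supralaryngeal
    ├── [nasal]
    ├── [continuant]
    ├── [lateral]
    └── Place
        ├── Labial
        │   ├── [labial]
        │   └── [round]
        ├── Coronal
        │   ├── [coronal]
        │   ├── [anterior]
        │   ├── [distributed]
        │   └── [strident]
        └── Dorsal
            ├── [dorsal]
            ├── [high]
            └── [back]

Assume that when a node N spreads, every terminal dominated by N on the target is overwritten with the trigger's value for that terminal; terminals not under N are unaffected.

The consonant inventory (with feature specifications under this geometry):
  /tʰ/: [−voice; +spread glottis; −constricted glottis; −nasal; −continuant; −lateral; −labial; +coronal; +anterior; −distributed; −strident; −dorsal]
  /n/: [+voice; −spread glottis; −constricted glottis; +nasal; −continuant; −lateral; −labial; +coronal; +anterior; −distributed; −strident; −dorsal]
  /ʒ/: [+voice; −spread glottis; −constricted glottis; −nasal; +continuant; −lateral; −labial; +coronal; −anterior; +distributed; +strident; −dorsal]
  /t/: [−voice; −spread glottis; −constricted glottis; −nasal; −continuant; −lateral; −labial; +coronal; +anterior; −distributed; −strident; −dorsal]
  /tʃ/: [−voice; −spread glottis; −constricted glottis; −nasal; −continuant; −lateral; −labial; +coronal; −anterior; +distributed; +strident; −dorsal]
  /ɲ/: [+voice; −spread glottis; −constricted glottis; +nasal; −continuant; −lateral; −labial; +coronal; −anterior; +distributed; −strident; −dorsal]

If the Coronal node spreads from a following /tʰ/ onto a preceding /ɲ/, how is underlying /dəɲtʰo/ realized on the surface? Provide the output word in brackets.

Terminals under Coronal in this geometry: [coronal], [anterior], [distributed], [strident].
The target acquires /tʰ/'s values for everything under Coronal — [+coronal], [+anterior], [−distributed], [−strident] — while keeping its own [voice], [spread glottis], [constricted glottis], ….
The resulting bundle matches /n/ in the inventory; substituting it for /ɲ/ gives [dəntʰo].

[dəntʰo]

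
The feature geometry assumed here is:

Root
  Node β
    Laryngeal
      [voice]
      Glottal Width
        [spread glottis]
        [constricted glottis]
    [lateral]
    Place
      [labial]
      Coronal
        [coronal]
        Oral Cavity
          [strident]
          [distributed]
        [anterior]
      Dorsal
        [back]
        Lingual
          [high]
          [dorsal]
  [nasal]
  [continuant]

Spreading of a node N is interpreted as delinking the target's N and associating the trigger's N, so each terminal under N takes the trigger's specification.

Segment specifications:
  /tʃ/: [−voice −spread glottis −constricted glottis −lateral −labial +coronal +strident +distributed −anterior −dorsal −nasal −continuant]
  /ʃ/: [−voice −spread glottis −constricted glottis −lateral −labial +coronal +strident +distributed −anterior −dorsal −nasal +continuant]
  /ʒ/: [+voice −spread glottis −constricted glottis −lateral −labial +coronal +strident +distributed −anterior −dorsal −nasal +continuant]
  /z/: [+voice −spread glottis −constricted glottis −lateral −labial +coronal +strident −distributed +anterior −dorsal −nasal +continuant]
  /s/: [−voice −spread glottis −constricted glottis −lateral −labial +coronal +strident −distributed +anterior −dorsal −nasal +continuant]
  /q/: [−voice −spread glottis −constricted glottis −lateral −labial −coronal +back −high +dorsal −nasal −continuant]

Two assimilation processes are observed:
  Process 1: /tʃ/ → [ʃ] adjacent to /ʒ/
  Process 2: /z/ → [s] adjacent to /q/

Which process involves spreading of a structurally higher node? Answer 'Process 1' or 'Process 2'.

Process 1 alters [continuant]; the lowest dominating node is [continuant] (depth 1 from Root).
Process 2 alters [voice]; the lowest dominating node is [voice] (depth 3 from Root).
[continuant] (depth 1) sits above [voice] (depth 3), making Process 1 the one with the higher spreading node.

Process 1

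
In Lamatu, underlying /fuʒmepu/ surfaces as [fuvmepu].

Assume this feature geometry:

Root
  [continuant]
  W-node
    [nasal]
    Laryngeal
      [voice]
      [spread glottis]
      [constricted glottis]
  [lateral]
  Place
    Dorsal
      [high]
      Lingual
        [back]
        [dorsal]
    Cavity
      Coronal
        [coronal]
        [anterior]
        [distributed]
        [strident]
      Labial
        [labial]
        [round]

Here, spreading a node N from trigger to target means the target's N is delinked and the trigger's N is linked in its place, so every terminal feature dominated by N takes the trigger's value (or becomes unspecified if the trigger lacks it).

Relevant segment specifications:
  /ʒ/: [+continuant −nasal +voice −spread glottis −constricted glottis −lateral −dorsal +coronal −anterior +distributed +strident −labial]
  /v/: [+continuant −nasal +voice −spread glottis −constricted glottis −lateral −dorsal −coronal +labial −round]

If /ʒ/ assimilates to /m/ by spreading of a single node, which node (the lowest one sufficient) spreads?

Cavity

/ʒ/ and [v] differ in [labial], [round], [coronal], [anterior], [distributed], [strident]; every other specified feature is identical.
Tracing each changed feature up the tree, the paths first meet at Cavity; any lower node misses at least one of them.
If Cavity spreads, every terminal under it takes /m/'s value, producing [v] as observed.
Features on which the two segments disagree outside Cavity, such as [nasal], [continuant], are unchanged — nothing dominating them spread, and Cavity is the minimal sufficient constituent.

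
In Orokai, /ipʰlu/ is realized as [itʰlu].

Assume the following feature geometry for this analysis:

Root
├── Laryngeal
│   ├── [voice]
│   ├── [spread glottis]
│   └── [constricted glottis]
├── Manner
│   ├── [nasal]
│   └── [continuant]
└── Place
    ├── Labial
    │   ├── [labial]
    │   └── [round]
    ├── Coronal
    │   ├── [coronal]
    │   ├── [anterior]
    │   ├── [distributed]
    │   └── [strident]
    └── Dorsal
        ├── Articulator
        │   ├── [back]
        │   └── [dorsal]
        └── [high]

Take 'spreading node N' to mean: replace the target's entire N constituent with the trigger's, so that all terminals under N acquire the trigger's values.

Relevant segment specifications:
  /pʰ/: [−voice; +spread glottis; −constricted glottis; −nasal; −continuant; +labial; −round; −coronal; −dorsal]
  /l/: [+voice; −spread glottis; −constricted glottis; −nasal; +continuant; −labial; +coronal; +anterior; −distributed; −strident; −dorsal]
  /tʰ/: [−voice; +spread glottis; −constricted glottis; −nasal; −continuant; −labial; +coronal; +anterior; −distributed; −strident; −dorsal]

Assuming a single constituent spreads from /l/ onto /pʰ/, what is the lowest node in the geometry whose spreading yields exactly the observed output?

Place

The alternation /pʰ/ → [tʰ] changes [labial], [round], [coronal], [anterior], [distributed], [strident] and nothing else.
The smallest constituent containing every changed terminal is Place — each of its daughters lacks at least one of the affected features.
Delinking /pʰ/'s Place and associating /l/'s Place gives precisely the feature bundle of [tʰ].
[continuant], [voice] — on which /l/ differs from /pʰ/ — are unchanged, so Root cannot have spread; the constituent is no larger than Place.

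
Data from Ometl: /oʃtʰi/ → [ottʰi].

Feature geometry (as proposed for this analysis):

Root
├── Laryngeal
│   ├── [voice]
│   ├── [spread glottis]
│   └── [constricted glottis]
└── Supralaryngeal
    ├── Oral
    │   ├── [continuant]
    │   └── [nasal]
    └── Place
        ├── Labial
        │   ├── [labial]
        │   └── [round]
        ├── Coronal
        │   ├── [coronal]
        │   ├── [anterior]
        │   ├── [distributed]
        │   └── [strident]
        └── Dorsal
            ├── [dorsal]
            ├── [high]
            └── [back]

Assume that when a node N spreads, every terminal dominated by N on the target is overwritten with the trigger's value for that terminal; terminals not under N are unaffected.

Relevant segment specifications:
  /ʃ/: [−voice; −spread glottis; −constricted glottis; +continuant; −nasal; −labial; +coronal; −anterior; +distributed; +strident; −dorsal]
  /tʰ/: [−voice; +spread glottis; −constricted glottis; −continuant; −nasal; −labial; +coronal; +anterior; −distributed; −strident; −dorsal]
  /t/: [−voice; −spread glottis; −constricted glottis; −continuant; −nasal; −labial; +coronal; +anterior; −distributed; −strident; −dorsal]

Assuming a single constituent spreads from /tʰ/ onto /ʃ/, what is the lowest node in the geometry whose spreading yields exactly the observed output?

Supralaryngeal

The alternation /ʃ/ → [t] changes [continuant], [anterior], [distributed], [strident] and nothing else.
In this geometry the lowest node dominating all of them is Supralaryngeal: every daughter of Supralaryngeal dominates only a proper subset, so no lower node suffices.
Spreading Supralaryngeal from /tʰ/ overwrites each of those terminals with /tʰ/'s values, yielding exactly [t].
[spread glottis] — on which /tʰ/ differs from /ʃ/ — is unchanged, so Root cannot have spread; the constituent is no larger than Supralaryngeal.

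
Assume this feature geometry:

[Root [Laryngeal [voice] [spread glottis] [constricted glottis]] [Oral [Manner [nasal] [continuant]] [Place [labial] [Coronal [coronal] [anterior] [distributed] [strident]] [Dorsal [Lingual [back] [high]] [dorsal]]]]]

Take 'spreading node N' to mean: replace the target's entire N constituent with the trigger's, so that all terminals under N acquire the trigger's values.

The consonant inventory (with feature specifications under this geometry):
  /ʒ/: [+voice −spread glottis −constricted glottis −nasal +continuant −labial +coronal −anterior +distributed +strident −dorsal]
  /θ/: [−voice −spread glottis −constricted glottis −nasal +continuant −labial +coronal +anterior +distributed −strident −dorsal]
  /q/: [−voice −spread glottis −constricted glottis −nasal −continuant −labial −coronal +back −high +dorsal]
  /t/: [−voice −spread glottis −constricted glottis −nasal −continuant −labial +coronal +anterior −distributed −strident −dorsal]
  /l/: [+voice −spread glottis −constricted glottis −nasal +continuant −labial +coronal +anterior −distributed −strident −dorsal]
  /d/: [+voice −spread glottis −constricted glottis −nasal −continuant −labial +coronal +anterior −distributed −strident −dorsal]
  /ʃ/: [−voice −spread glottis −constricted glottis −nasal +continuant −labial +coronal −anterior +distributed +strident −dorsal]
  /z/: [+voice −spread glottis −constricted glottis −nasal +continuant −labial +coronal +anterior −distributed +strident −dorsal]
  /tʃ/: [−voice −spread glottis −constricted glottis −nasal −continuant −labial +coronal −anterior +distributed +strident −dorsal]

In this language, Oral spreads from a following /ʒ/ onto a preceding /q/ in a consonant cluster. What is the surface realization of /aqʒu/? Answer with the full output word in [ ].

[aʃʒu]

Terminals under Oral in this geometry: [nasal], [continuant], [labial], [coronal], [anterior], [distributed], [strident], [back], [high], [dorsal].
After delinking /q/'s Oral and linking /ʒ/'s, the affected terminals become [−nasal], [+continuant], [−labial], [+coronal], [−anterior], [+distributed], [+strident], [−dorsal]; [voice], [spread glottis], [constricted glottis] (outside Oral) are retained from /q/.
Among the inventory, only /ʃ/ has exactly this specification, giving the surface form [aʃʒu].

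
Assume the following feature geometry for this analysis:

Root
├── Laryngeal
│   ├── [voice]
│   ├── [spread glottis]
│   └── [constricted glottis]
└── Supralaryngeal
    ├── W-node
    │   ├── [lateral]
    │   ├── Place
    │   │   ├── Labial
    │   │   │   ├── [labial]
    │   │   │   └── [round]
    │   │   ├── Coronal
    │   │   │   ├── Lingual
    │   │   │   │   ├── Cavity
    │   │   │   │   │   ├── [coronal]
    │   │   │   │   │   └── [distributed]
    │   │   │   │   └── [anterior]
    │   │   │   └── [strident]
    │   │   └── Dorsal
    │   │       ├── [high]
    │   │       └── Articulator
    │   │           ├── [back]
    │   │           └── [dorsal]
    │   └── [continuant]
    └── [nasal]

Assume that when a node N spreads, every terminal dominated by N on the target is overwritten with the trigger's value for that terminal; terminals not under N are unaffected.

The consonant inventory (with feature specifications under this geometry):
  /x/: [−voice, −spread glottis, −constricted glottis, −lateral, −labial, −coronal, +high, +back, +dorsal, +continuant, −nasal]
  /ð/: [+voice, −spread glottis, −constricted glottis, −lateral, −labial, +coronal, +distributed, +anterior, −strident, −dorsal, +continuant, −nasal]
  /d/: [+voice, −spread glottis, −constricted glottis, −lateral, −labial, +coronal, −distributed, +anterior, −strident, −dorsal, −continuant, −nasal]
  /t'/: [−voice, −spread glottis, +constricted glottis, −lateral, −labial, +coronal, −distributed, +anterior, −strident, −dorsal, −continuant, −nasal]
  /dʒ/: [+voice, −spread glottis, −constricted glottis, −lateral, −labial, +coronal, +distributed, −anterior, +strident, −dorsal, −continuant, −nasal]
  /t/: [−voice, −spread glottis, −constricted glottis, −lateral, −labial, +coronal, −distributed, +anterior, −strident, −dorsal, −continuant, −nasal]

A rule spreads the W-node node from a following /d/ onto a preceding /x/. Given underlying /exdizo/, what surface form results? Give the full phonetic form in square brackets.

[etdizo]

W-node immediately or transitively dominates [lateral], [labial], [round], [coronal], [distributed], [anterior], [strident], [high], [back], [dorsal], [continuant].
Spreading W-node from /d/ onto /x/ replaces those values with /d/'s: [−lateral], [−labial], [+coronal], [−distributed], [+anterior], [−strident], [−dorsal], [−continuant]. Features outside W-node ([voice], [spread glottis], [constricted glottis], …) stay as in /x/.
The resulting bundle matches /t/ in the inventory; substituting it for /x/ gives [etdizo].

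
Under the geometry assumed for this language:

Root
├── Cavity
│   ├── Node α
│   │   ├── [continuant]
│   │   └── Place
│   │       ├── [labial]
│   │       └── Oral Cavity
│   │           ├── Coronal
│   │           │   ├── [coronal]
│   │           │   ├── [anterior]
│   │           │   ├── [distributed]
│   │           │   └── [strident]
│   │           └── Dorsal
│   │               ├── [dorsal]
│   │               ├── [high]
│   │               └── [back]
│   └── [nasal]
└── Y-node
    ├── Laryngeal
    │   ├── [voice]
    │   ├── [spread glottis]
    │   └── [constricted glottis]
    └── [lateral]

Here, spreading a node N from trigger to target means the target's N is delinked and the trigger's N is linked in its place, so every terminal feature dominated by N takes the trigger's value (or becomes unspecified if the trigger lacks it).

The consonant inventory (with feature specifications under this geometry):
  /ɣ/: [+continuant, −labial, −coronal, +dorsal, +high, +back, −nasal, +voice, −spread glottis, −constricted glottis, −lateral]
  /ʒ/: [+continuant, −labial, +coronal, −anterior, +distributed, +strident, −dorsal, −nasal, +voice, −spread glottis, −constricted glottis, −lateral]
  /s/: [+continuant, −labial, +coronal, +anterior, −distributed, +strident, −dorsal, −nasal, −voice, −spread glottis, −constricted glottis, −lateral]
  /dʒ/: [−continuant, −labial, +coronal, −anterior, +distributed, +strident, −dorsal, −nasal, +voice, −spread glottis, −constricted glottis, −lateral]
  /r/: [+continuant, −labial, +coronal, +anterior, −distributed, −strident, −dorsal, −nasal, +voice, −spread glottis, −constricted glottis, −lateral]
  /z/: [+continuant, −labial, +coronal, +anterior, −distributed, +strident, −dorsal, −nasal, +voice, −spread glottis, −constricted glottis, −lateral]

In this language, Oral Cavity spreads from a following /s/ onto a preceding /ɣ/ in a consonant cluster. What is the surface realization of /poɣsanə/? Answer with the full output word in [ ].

[pozsanə]

Terminals under Oral Cavity in this geometry: [coronal], [anterior], [distributed], [strident], [dorsal], [high], [back].
The target acquires /s/'s values for everything under Oral Cavity — [+coronal], [+anterior], [−distributed], [+strident], [−dorsal] — while keeping its own [continuant], [labial], [nasal], ….
This feature bundle is that of [z], so /poɣsanə/ surfaces as [pozsanə].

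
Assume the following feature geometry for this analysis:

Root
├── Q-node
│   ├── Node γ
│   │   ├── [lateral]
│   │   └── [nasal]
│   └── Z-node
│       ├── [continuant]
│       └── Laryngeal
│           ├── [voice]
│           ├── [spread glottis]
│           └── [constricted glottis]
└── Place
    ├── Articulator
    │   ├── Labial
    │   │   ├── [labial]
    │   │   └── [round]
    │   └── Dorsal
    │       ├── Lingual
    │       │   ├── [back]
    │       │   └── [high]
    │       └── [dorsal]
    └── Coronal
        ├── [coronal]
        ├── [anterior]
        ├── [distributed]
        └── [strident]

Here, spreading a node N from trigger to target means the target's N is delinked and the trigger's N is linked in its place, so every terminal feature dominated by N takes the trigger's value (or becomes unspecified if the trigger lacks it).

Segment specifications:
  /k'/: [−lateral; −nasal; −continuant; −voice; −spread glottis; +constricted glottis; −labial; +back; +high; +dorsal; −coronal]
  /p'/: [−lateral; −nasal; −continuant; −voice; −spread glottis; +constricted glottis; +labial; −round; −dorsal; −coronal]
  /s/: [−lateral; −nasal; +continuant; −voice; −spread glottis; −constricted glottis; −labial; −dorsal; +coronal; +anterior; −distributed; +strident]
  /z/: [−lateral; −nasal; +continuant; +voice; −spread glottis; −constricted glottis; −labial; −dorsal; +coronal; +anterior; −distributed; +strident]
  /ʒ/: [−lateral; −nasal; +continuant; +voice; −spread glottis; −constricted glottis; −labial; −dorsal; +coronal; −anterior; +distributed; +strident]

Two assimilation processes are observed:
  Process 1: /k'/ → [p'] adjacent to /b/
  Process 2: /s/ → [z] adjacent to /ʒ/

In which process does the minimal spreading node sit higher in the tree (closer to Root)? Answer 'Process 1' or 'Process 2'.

Process 1

In Process 1, [labial], [round], [dorsal], [high], [back] change, so the minimal spreading node is Articulator at depth 2.
In Process 2, [voice] changes, so the minimal spreading node is [voice] at depth 4.
Articulator is closer to Root than [voice], so Process 1 spreads the higher node.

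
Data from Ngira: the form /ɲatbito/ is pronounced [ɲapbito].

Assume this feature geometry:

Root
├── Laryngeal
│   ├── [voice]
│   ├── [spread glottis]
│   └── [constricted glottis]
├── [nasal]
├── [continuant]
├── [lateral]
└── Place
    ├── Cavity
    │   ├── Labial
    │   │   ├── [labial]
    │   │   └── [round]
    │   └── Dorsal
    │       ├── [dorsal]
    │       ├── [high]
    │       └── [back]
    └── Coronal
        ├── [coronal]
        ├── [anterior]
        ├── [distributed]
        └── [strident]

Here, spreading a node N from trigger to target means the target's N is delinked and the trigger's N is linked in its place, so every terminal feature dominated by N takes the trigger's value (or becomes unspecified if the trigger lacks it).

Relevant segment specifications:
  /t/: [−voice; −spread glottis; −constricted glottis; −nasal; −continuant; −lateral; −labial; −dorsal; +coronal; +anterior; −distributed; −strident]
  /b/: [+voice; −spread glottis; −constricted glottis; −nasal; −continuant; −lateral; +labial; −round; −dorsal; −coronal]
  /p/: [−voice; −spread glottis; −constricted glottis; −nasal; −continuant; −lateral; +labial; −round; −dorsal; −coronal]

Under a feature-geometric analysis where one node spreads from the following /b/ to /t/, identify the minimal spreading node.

Feature comparison: [labial], [round], [coronal], [anterior], [distributed], [strident] differ between /t/ and [p]; the remaining terminals match.
The smallest constituent containing every changed terminal is Place — each of its daughters lacks at least one of the affected features.
Delinking /t/'s Place and associating /b/'s Place gives precisely the feature bundle of [p].
[voice] — on which /b/ differs from /t/ — is unchanged, so Root cannot have spread; the constituent is no larger than Place.

Place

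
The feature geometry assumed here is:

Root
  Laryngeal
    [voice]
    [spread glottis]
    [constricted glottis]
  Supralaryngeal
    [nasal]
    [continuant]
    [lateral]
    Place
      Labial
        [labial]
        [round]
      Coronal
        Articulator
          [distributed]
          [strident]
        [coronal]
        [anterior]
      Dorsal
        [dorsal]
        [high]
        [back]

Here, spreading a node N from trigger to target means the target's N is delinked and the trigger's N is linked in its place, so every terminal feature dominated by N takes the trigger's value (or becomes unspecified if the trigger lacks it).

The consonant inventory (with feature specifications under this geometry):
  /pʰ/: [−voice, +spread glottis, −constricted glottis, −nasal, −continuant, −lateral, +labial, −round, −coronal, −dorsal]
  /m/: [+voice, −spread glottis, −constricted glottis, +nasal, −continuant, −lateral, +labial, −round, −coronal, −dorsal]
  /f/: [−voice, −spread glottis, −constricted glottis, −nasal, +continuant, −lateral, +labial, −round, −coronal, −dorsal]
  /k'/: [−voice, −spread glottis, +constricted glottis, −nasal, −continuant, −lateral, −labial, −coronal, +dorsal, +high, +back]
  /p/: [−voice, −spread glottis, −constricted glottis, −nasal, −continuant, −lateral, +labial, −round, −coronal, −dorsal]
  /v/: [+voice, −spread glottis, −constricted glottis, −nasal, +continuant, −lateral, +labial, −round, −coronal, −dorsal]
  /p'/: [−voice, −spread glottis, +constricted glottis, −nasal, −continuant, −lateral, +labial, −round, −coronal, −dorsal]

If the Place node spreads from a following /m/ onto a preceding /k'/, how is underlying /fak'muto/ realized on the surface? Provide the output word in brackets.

Terminals under Place in this geometry: [labial], [round], [distributed], [strident], [coronal], [anterior], [dorsal], [high], [back].
The target acquires /m/'s values for everything under Place — [+labial], [−round], [−coronal], [−dorsal] — while keeping its own [voice], [spread glottis], [constricted glottis], ….
This feature bundle is that of [p'], so /fak'muto/ surfaces as [fap'muto].

[fap'muto]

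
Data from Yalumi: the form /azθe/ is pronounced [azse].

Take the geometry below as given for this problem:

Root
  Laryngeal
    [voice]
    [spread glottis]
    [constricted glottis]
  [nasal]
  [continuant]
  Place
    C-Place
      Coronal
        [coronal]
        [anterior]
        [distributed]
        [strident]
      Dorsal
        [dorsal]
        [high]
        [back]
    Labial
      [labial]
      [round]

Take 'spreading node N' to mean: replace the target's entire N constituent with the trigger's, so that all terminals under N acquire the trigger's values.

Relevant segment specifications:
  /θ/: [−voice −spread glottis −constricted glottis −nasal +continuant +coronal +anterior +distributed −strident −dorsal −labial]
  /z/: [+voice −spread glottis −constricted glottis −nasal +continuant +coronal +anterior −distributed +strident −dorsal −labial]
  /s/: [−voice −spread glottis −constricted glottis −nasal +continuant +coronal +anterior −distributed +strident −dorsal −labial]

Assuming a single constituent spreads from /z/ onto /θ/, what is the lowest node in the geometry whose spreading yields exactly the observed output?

Coronal

The alternation /θ/ → [s] changes [distributed], [strident] and nothing else.
Tracing each changed feature up the tree, the paths first meet at Coronal; any lower node misses at least one of them.
Delinking /θ/'s Coronal and associating /z/'s Coronal gives precisely the feature bundle of [s].
[voice] stays as in /θ/ although /z/ differs there, so no node dominating it spread; among the remaining candidates Coronal is the lowest that derives the output.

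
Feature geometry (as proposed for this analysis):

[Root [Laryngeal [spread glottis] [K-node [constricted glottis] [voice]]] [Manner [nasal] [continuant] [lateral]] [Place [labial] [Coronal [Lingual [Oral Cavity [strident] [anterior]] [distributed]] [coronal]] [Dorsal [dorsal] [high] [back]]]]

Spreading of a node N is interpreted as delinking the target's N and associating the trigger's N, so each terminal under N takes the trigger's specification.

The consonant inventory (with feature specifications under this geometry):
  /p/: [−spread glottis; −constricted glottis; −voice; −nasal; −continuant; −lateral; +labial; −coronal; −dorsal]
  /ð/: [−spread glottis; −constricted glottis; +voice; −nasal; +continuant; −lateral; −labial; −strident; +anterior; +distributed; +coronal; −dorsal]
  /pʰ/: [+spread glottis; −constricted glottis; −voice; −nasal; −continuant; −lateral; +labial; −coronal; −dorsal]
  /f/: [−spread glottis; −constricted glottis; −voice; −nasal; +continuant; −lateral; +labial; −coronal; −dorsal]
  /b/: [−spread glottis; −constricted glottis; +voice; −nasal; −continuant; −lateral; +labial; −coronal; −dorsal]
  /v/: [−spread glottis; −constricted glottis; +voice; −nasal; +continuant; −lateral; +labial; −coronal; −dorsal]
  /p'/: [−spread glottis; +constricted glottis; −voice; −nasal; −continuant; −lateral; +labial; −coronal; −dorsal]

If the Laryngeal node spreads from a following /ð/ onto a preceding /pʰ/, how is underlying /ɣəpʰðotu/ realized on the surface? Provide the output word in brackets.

[ɣəbðotu]

Laryngeal immediately or transitively dominates [spread glottis], [constricted glottis], [voice].
Spreading Laryngeal from /ð/ onto /pʰ/ replaces those values with /ð/'s: [−spread glottis], [−constricted glottis], [+voice]. Features outside Laryngeal ([nasal], [continuant], [lateral], …) stay as in /pʰ/.
The resulting bundle matches /b/ in the inventory; substituting it for /pʰ/ gives [ɣəbðotu].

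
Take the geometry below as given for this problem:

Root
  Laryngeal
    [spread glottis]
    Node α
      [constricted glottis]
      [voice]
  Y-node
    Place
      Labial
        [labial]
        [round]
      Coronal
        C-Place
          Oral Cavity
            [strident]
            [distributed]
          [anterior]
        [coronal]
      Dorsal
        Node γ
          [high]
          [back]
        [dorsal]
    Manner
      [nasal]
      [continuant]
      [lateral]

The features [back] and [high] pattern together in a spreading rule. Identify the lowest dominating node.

Node γ

[back] lies under Node γ (below Y-node).
[high]: Root > Y-node > Place > Dorsal > Node γ > [high].
The lowest node appearing on every path is Node γ; each proper daughter of Node γ fails to dominate at least one of the listed features.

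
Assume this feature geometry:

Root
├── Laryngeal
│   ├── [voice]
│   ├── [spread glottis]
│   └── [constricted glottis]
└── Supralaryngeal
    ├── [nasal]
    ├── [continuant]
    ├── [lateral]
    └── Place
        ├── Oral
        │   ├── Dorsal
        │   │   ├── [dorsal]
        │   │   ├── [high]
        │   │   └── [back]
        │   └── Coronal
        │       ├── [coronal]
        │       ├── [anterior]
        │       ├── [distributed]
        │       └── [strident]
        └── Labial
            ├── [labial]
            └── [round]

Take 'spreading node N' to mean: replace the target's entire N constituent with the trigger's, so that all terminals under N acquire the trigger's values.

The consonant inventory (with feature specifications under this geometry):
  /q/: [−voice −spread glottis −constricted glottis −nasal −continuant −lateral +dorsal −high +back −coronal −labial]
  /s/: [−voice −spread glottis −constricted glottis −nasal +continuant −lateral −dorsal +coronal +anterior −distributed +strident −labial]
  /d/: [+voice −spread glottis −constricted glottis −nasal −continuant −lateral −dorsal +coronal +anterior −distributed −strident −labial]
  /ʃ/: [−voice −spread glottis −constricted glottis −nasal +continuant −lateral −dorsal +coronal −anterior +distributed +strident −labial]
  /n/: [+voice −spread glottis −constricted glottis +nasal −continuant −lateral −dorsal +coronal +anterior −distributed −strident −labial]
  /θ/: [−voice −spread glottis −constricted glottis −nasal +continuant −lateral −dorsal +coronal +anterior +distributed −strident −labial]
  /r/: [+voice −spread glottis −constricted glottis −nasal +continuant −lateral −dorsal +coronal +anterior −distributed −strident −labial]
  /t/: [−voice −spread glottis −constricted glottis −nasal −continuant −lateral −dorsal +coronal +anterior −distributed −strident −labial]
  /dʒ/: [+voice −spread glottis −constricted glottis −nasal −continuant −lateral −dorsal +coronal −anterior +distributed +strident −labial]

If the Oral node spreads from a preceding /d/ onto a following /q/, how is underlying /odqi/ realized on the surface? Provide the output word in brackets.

[odti]

Oral immediately or transitively dominates [dorsal], [high], [back], [coronal], [anterior], [distributed], [strident].
Spreading Oral from /d/ onto /q/ replaces those values with /d/'s: [−dorsal], [+coronal], [+anterior], [−distributed], [−strident]. Features outside Oral ([voice], [spread glottis], [constricted glottis], …) stay as in /q/.
Among the inventory, only /t/ has exactly this specification, giving the surface form [odti].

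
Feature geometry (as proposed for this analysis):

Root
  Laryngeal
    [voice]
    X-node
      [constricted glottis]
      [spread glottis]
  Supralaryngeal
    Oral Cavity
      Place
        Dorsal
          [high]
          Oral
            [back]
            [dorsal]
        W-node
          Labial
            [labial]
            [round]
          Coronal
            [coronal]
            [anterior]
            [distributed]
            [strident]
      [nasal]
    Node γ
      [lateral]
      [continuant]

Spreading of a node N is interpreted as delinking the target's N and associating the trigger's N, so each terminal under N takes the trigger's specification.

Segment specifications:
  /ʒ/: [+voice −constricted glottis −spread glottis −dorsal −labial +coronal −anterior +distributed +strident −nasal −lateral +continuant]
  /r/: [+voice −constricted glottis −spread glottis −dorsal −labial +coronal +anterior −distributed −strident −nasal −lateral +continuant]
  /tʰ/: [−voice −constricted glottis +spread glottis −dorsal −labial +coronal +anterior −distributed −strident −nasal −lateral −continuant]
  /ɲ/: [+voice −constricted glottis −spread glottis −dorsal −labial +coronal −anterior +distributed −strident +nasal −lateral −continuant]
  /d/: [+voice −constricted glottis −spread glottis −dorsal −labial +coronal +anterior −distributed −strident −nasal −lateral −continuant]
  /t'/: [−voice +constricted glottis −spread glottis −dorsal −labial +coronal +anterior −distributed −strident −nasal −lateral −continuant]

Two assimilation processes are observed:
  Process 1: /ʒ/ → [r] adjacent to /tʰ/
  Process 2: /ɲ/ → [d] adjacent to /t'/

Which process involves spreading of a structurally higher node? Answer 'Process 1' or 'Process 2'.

Process 2

Process 1: the features that change are [anterior], [distributed], [strident]; the minimal node is Coronal (depth 5).
In Process 2, [nasal], [anterior], [distributed] change, so the minimal spreading node is Oral Cavity at depth 2.
Oral Cavity (depth 2) sits above Coronal (depth 5), making Process 2 the one with the higher spreading node.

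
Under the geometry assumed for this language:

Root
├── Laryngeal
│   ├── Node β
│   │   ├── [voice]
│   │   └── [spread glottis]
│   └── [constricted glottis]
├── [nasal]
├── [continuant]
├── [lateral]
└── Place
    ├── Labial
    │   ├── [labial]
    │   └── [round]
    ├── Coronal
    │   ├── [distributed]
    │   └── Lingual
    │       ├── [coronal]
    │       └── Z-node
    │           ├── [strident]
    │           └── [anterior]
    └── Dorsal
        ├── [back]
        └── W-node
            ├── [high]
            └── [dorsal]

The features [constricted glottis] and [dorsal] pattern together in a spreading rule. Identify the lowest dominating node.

Root

[constricted glottis]: Root > Laryngeal > [constricted glottis].
[dorsal]: Root > Place > Dorsal > W-node > [dorsal].
The lowest node appearing on every path is Root; each proper daughter of Root fails to dominate at least one of the listed features.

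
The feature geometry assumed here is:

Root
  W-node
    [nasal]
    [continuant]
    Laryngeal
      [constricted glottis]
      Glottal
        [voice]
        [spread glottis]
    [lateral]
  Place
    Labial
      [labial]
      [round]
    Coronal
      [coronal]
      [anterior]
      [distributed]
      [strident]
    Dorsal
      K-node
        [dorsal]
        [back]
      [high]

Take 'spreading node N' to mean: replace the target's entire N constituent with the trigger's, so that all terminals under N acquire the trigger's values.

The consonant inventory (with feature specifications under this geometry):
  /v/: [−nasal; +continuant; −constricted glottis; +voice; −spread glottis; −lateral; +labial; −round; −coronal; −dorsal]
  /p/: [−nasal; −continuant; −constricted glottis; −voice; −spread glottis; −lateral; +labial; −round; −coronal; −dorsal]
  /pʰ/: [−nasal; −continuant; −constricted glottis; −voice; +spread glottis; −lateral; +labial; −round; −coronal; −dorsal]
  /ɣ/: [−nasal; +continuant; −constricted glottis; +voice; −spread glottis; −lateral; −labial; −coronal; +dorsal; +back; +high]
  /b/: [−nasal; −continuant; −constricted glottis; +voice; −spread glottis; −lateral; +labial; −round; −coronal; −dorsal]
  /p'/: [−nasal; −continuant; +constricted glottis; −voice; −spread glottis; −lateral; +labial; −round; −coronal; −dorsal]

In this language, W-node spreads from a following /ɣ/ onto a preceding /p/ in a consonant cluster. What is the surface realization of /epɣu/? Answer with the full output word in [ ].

[evɣu]

Terminals under W-node in this geometry: [nasal], [continuant], [constricted glottis], [voice], [spread glottis], [lateral].
The target acquires /ɣ/'s values for everything under W-node — [−nasal], [+continuant], [−constricted glottis], [+voice], [−spread glottis], [−lateral] — while keeping its own [labial], [round], [coronal], ….
The resulting bundle matches /v/ in the inventory; substituting it for /p/ gives [evɣu].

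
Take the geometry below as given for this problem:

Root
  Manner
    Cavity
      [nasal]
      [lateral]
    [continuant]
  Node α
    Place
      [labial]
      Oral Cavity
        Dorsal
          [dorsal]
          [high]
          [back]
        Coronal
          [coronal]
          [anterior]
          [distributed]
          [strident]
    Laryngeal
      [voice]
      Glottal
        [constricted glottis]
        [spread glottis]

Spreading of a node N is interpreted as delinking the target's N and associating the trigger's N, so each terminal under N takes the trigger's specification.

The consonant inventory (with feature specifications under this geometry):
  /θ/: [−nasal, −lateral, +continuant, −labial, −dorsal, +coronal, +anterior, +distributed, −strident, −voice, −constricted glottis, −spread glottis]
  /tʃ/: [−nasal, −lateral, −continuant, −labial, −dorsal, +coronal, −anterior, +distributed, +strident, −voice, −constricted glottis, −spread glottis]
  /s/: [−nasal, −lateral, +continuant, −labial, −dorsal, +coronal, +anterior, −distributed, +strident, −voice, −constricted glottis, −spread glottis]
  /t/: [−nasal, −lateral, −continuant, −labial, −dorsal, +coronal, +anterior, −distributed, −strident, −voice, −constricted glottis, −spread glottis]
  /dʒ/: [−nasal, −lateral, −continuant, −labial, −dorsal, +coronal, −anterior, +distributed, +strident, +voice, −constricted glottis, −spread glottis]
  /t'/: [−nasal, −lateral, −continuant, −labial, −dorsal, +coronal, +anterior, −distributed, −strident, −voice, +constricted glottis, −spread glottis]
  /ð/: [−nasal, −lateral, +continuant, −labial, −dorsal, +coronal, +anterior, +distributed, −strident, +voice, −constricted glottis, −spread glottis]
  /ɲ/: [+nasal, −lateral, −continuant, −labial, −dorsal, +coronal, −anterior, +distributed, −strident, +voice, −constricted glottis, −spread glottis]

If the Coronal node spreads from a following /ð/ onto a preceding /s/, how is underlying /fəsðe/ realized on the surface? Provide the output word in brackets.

Terminals under Coronal in this geometry: [coronal], [anterior], [distributed], [strident].
Spreading Coronal from /ð/ onto /s/ replaces those values with /ð/'s: [+coronal], [+anterior], [+distributed], [−strident]. Features outside Coronal ([nasal], [lateral], [continuant], …) stay as in /s/.
This feature bundle is that of [θ], so /fəsðe/ surfaces as [fəθðe].

[fəθðe]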